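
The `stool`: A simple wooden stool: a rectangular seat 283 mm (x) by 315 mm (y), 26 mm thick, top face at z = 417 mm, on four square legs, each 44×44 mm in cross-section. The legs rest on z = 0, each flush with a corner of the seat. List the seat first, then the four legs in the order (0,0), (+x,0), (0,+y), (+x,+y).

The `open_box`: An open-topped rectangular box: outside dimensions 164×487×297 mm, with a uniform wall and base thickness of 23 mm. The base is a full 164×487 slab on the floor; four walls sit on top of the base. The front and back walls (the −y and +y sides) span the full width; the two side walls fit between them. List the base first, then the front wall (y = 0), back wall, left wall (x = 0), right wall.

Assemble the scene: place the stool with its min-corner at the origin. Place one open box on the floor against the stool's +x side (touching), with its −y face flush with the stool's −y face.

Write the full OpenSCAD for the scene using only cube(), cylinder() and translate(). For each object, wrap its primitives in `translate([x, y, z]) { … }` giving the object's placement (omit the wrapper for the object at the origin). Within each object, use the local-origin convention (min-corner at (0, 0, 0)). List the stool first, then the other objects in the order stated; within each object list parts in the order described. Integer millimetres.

translate([0, 0, 391]) cube([283, 315, 26]);
cube([44, 44, 391]);
translate([239, 0, 0]) cube([44, 44, 391]);
translate([0, 271, 0]) cube([44, 44, 391]);
translate([239, 271, 0]) cube([44, 44, 391]);
translate([283, 0, 0]) {
  cube([164, 487, 23]);
  translate([0, 0, 23]) cube([164, 23, 274]);
  translate([0, 464, 23]) cube([164, 23, 274]);
  translate([0, 23, 23]) cube([23, 441, 274]);
  translate([141, 23, 23]) cube([23, 441, 274]);
}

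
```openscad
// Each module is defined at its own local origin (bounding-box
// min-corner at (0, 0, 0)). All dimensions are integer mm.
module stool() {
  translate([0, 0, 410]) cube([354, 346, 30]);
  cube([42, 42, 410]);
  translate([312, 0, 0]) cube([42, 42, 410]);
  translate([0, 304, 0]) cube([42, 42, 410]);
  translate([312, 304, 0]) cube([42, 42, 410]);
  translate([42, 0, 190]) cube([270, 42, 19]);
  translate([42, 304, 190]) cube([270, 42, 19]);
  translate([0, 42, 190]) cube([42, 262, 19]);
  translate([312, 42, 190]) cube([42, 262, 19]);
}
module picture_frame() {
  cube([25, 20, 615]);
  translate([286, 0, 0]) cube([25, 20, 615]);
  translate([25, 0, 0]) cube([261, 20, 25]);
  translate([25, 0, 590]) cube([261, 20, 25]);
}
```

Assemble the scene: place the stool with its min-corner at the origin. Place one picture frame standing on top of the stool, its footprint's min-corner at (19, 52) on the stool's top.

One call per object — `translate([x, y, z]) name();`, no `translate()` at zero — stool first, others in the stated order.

stool();
translate([19, 52, 440]) picture_frame();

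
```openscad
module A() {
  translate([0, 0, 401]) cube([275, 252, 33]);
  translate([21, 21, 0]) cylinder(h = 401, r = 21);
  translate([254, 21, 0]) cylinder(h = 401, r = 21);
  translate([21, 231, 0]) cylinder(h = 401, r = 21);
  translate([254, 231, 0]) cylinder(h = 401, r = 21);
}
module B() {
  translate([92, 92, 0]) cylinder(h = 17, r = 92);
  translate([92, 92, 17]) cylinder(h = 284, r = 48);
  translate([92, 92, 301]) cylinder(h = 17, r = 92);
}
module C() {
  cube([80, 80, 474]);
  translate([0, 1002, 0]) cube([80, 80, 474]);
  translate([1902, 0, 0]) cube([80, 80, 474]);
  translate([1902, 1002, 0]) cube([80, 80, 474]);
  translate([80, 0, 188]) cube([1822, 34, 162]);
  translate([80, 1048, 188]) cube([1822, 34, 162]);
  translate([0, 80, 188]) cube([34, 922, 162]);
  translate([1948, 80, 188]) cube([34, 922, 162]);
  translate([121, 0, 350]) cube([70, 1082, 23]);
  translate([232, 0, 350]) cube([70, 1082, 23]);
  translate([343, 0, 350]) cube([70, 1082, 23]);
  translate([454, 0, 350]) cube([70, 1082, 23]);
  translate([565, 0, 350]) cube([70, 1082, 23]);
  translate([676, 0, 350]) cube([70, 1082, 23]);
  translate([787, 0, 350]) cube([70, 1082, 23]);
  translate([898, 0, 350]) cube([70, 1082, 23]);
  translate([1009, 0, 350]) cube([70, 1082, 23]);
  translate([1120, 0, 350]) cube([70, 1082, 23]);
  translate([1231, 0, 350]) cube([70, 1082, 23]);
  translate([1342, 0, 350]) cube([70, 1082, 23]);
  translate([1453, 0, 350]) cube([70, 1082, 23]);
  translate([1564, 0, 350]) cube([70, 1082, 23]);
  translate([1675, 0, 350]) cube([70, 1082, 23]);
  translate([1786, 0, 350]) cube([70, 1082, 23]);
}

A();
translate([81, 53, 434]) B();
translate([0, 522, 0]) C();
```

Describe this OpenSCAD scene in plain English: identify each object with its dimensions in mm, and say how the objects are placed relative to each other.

A is a four-legged stool. The seat is a 275×252×33 mm slab whose top surface is at z = 434 mm; four round legs, each 42 mm in diameter, run from the floor (z = 0) to the underside of the seat, each leg's axis is inset half a diameter from the nearest pair of seat edges (so the leg's bounding box is flush with the corner).

B is a spool: two coaxial disc flanges of radius 92 mm and thickness 17 mm, joined by a core cylinder of radius 48 mm and height 284 mm. The lower flange rests on z = 0 and the three cylinders share a vertical axis.

C is a bed frame 1982 mm long (x) by 1082 mm wide (y). Four 80×80 mm corner posts, 474 mm tall, at the corners of the footprint. Four rails of 34 mm thickness and 162 mm height run between adjacent posts with their undersides at z = 188 mm, their outer faces flush with the outside of the frame (the two x-running rails run between the posts' inner faces; the two y-running rails run between the posts' inner faces). 16 slats, each 70 mm wide (x) and 23 mm thick, lie across the top of the two x-running rails, running the full 1082 mm width of the frame in y; the slats are evenly spaced along x between the inner faces of the end posts with equal gaps (rounded down to the nearest mm) at the −x end and between each pair — any rounding remainder accumulates at the +x end.

The spool is on top of the stool. The bed frame is on the floor beside the stool on its +y side.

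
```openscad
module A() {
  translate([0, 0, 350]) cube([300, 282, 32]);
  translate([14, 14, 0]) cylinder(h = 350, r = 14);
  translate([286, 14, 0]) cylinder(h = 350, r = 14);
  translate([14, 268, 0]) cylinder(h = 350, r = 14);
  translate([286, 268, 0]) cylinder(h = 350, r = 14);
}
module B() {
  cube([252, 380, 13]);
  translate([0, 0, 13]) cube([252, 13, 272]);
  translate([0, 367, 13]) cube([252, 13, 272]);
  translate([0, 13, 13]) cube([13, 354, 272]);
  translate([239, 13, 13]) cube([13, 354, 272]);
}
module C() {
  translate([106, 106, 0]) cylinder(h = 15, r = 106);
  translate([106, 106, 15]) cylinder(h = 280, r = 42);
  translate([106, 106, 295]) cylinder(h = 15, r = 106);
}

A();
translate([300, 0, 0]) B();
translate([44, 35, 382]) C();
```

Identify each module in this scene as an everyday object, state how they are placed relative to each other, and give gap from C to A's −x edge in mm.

A is a stool. B is an open box. C is a spool. The open box is against the stool's +x side, with their −y faces flush. The spool is on top of the stool, centred. The gap from the spool to the stool's −x edge is 44 mm.

The spool's min-x is at 44; the stool's min-x is 0; gap = 44 mm.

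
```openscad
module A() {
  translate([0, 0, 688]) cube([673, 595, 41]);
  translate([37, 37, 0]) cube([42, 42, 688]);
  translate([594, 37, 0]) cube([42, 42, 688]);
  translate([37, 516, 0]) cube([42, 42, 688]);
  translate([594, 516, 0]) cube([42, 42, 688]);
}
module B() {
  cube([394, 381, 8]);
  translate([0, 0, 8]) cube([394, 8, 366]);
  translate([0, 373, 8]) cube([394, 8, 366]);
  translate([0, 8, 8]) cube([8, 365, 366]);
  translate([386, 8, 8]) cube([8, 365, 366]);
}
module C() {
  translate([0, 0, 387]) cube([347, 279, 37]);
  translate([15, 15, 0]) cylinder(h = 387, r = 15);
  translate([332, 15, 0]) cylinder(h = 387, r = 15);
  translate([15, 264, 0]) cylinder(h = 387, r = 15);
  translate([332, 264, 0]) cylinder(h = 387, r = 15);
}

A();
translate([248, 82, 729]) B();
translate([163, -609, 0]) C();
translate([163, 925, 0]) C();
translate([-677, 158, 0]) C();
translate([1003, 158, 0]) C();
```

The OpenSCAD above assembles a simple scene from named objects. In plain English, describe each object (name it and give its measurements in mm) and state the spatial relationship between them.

A is a rectangular dining table. The top is 673×595×41 mm with its upper surface at z = 729 mm. It stands on four 42×42 mm square legs, each inset 37 mm from the nearest pair of top edges, running from the floor to the underside of the top.

B is an open-topped rectangular box: outside dimensions 394×381×374 mm, with a uniform wall and base thickness of 8 mm. The base is a full 394×381 slab on the floor; four walls sit on top of the base. The front and back walls (the −y and +y sides) span the full width; the two side walls fit between them.

C is a four-legged stool. The seat is a 347×279×37 mm slab whose top surface is at z = 424 mm; four round legs, each 30 mm in diameter, run from the floor (z = 0) to the underside of the seat, each leg's axis is inset half a diameter from the nearest pair of seat edges (so the leg's bounding box is flush with the corner).

The open box is on top of the table. Four stools sit around the table at the −y, +y, −x, +x sides.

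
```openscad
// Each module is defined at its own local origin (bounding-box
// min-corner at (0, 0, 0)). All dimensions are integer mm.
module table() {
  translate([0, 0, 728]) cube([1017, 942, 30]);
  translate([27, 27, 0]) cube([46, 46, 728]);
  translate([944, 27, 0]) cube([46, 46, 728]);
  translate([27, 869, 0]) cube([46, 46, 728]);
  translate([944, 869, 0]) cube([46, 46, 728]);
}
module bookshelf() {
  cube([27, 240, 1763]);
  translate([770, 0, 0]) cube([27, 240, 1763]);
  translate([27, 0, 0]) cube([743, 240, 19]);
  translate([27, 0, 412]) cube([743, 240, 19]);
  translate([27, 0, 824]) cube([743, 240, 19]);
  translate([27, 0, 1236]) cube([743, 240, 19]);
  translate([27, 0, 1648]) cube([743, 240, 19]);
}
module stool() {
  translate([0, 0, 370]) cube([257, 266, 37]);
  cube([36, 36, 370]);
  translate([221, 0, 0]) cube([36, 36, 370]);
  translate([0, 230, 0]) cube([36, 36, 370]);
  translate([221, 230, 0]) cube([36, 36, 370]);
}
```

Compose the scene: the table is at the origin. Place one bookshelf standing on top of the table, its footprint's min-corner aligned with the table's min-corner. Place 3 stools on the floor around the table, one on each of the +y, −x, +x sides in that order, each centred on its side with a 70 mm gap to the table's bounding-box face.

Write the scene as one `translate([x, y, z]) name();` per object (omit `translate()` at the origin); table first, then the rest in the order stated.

table();
translate([0, 0, 758]) bookshelf();
translate([380, 1012, 0]) stool();
translate([-327, 338, 0]) stool();
translate([1087, 338, 0]) stool();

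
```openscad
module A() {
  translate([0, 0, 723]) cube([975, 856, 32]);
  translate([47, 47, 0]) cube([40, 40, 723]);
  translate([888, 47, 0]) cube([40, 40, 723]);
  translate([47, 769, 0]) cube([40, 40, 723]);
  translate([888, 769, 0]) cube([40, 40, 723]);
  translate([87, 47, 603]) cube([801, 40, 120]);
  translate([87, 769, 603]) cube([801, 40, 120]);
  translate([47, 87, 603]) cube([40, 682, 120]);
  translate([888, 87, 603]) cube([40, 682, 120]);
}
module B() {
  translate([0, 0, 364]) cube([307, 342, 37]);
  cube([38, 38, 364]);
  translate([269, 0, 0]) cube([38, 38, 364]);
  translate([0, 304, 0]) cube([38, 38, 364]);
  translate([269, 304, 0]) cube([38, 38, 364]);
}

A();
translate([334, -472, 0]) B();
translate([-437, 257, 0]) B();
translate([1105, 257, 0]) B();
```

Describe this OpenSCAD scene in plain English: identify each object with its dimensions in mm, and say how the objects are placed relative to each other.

A is a table with a 975×856 mm rectangular top, 32 mm thick, top surface at z = 755 mm, supported by four 40×40 mm square legs, each inset 47 mm from the nearest pair of top edges, running from the floor. Four apron rails, 40 mm thick and 120 mm tall, run between adjacent legs with their top edges flush with the underside of the top and their outer faces flush with the legs' outer faces.

B is a simple wooden stool: a rectangular seat 307 mm (x) by 342 mm (y), 37 mm thick, top face at z = 401 mm, on four square legs, each 38×38 mm in cross-section. The legs rest on z = 0, each flush with a corner of the seat.

Three stools sit around the table at the −y, −x, +x sides.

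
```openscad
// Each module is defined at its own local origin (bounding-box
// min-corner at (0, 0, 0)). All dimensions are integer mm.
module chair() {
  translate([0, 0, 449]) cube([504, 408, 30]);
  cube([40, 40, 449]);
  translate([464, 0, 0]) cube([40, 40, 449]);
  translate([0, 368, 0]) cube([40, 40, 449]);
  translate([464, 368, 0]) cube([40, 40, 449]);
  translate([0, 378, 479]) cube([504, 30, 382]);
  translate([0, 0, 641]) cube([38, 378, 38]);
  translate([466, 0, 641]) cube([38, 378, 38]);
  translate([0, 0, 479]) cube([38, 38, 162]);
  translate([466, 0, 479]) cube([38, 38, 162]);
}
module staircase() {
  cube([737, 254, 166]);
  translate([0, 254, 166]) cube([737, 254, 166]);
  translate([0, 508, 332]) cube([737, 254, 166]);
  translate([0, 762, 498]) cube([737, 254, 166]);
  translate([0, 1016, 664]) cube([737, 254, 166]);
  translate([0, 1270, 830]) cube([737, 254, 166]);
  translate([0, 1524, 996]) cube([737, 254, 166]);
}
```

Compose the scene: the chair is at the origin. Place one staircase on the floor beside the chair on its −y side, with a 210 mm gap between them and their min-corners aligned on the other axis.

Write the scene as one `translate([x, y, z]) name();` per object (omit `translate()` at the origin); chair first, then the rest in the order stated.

chair();
translate([0, -1988, 0]) staircase();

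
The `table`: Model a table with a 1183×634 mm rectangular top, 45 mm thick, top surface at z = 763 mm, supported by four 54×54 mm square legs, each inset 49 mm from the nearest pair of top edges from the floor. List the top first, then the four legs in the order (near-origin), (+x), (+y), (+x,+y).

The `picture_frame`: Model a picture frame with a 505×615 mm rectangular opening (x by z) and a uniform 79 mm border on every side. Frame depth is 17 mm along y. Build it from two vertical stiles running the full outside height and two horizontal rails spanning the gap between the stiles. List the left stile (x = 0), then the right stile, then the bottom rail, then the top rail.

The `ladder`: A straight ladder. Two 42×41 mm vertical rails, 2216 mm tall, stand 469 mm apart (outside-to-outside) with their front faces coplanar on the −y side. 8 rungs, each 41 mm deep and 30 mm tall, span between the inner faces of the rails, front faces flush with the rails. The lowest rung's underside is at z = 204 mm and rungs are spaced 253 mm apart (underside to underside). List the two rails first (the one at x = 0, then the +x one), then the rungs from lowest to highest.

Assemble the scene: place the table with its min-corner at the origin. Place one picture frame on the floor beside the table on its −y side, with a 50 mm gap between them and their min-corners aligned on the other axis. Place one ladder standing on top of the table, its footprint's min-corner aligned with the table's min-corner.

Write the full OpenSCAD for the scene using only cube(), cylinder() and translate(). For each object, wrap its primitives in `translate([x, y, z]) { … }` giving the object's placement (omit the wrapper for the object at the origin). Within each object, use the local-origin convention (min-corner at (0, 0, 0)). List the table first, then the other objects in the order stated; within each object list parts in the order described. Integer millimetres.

translate([0, 0, 718]) cube([1183, 634, 45]);
translate([49, 49, 0]) cube([54, 54, 718]);
translate([1080, 49, 0]) cube([54, 54, 718]);
translate([49, 531, 0]) cube([54, 54, 718]);
translate([1080, 531, 0]) cube([54, 54, 718]);
translate([0, -67, 0]) {
  cube([79, 17, 773]);
  translate([584, 0, 0]) cube([79, 17, 773]);
  translate([79, 0, 0]) cube([505, 17, 79]);
  translate([79, 0, 694]) cube([505, 17, 79]);
}
translate([0, 0, 763]) {
  cube([42, 41, 2216]);
  translate([427, 0, 0]) cube([42, 41, 2216]);
  translate([42, 0, 204]) cube([385, 41, 30]);
  translate([42, 0, 457]) cube([385, 41, 30]);
  translate([42, 0, 710]) cube([385, 41, 30]);
  translate([42, 0, 963]) cube([385, 41, 30]);
  translate([42, 0, 1216]) cube([385, 41, 30]);
  translate([42, 0, 1469]) cube([385, 41, 30]);
  translate([42, 0, 1722]) cube([385, 41, 30]);
  translate([42, 0, 1975]) cube([385, 41, 30]);
}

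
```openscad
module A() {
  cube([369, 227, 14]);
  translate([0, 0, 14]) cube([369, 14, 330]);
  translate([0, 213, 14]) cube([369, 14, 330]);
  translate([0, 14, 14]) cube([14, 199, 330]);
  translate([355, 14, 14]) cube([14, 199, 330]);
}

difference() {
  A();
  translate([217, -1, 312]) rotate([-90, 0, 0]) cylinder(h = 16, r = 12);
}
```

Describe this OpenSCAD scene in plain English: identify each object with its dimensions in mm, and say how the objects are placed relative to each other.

A is an open storage box with external size 369×227×344 mm and wall thickness 14 mm (the base is also 14 mm thick). The base covers the whole footprint; the four walls stand on the base, with the y-facing walls full-width and the x-facing walls fitting between their inner faces.

The open box has a circular hole of radius 12 mm through its front wall, centred at (x = 217, z = 312).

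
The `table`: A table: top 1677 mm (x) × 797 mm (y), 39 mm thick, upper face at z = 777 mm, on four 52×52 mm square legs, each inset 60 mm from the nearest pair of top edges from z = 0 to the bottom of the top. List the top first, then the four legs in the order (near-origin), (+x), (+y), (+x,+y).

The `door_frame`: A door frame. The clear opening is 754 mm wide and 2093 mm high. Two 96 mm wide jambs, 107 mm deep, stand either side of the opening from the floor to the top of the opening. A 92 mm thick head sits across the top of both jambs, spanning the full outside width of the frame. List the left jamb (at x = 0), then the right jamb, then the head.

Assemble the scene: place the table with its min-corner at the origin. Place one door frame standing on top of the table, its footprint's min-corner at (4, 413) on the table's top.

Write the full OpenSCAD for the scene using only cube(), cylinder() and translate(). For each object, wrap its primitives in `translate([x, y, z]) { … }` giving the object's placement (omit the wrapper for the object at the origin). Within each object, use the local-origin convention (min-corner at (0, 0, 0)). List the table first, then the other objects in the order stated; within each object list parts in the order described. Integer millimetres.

translate([0, 0, 738]) cube([1677, 797, 39]);
translate([60, 60, 0]) cube([52, 52, 738]);
translate([1565, 60, 0]) cube([52, 52, 738]);
translate([60, 685, 0]) cube([52, 52, 738]);
translate([1565, 685, 0]) cube([52, 52, 738]);
translate([4, 413, 777]) {
  cube([96, 107, 2093]);
  translate([850, 0, 0]) cube([96, 107, 2093]);
  translate([0, 0, 2093]) cube([946, 107, 92]);
}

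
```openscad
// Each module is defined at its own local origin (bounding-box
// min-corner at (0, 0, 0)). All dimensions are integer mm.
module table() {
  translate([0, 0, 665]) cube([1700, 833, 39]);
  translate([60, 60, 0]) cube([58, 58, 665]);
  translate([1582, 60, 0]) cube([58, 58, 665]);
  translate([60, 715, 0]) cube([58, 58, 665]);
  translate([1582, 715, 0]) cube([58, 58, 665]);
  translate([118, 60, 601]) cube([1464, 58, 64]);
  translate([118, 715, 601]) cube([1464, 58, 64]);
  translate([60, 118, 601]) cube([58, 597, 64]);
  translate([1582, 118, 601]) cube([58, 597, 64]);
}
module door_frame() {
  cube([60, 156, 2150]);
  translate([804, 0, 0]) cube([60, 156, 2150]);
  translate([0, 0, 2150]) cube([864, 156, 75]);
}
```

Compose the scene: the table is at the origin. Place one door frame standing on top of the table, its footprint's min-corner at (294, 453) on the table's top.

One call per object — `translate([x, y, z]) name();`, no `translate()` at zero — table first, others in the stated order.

table();
translate([294, 453, 704]) door_frame();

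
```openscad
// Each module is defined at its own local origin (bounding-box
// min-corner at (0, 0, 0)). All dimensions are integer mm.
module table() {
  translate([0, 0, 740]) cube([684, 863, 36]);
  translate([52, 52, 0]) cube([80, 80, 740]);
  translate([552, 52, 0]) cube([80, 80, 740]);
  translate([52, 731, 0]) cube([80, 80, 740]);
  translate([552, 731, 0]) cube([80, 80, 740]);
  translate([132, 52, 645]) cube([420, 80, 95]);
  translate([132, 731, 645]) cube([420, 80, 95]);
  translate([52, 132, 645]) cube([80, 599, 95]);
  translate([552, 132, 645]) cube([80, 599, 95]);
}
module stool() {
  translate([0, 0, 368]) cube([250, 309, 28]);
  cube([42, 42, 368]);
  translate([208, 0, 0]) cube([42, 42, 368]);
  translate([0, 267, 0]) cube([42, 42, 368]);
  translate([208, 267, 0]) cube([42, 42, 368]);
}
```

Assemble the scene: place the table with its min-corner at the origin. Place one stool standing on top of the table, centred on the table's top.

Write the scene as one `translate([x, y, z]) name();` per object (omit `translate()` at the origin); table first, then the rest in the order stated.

table();
translate([217, 277, 776]) stool();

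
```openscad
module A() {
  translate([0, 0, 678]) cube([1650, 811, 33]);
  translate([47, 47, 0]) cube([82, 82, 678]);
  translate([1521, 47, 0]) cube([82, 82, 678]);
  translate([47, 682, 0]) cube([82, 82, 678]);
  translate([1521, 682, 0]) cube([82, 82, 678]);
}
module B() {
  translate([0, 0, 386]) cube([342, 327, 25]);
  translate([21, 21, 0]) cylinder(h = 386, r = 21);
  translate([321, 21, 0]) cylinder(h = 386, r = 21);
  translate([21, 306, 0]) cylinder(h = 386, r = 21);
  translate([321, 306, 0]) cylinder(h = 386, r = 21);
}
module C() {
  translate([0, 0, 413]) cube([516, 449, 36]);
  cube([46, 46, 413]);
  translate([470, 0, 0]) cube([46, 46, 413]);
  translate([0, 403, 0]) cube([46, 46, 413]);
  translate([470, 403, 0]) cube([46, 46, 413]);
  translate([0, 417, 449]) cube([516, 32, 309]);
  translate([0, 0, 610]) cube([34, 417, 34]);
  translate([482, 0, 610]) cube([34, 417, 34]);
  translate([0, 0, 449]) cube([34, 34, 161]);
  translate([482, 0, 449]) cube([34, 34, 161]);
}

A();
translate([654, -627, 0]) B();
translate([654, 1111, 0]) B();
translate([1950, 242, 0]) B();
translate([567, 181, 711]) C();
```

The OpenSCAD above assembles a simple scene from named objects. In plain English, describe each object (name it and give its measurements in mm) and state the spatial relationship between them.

A is a table: top 1650 mm (x) × 811 mm (y), 33 mm thick, upper face at z = 711 mm, on four 82×82 mm square legs, each inset 47 mm from the nearest pair of top edges, running from z = 0 to the bottom of the top.

B is a simple wooden stool: a rectangular seat 342 mm (x) by 327 mm (y), 25 mm thick, top face at z = 411 mm, on four round legs, each 42 mm in diameter. The legs rest on z = 0, each leg's axis is inset half a diameter from the nearest pair of seat edges (so the leg's bounding box is flush with the corner).

C is a chair: 516×449 mm seat, 36 mm thick, top at z = 449 mm, on four 46 mm square corner legs flush with the seat edges. A 32 mm thick backrest slab spans the full seat width, extending 309 mm above the seat top, its back face flush with the seat's +y edge. Two armrests of 34×34 mm section run along each side from the seat's front edge to the front of the backrest, top faces 195 mm above the seat top and outer faces flush with the seat's x-edges; a 34×34 mm post under the front of each armrest stands on the seat at the front corner.

Three stools sit around the table at the −y, +y, +x sides. The chair is on top of the table, centred.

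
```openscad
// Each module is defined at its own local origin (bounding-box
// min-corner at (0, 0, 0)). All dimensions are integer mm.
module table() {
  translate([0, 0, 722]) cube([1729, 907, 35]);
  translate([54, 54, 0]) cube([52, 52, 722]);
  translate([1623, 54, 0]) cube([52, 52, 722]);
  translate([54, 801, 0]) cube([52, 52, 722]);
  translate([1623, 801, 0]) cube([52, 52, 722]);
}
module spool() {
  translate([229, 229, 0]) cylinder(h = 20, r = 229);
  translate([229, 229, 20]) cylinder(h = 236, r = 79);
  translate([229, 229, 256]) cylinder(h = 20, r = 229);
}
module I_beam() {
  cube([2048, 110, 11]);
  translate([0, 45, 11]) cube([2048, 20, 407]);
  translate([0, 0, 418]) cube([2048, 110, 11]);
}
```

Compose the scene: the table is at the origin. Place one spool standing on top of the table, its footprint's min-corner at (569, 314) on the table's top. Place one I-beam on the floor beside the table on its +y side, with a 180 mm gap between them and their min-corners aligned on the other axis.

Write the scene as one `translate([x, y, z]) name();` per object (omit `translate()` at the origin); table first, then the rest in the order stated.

table();
translate([569, 314, 757]) spool();
translate([0, 1087, 0]) I_beam();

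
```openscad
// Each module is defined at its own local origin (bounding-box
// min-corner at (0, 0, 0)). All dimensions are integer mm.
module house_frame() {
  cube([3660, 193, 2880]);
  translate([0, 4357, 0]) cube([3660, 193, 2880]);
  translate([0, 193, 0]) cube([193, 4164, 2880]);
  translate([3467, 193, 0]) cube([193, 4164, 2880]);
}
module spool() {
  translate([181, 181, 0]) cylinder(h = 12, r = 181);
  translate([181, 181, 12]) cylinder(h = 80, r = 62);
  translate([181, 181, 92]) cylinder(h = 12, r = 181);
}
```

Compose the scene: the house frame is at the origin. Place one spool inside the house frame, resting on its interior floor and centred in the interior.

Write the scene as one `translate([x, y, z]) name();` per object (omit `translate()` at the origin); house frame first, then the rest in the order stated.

house_frame();
translate([1649, 2094, 0]) spool();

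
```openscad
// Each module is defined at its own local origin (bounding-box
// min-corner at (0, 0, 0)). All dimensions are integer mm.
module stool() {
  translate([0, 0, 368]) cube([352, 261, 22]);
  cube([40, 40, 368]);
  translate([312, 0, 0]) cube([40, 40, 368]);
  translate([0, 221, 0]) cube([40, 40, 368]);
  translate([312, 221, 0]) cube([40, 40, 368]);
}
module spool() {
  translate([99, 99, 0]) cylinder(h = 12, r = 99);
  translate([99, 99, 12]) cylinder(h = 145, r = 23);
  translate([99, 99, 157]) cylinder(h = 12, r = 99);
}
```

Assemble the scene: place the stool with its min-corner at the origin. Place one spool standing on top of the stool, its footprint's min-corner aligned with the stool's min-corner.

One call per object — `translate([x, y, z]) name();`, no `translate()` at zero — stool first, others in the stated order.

stool();
translate([0, 0, 390]) spool();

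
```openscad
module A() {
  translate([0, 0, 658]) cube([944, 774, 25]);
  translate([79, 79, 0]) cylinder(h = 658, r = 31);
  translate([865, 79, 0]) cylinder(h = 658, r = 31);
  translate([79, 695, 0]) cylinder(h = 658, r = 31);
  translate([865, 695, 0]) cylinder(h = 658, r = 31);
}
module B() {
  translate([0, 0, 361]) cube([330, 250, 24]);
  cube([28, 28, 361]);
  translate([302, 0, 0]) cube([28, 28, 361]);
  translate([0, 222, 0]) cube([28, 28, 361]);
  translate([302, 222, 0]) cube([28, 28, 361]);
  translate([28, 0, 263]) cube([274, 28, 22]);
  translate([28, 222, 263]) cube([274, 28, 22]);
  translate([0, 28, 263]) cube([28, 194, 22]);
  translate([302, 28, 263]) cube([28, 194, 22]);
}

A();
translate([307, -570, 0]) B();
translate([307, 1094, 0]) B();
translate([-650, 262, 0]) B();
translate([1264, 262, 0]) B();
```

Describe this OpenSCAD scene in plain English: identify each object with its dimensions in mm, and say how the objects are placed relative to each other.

A is a table with a 944×774 mm rectangular top, 25 mm thick, top surface at z = 683 mm, supported by four round legs of 62 mm diameter, each leg's bounding box inset 48 mm from the nearest pair of top edges, running from the floor.

B is a four-legged stool. The seat is a 330×250×24 mm slab whose top surface is at z = 385 mm; four square legs, each 28×28 mm in cross-section, run from the floor (z = 0) to the underside of the seat, each flush with a corner of the seat. Four stretchers, 28 mm wide and 22 mm tall, connect adjacent legs with their undersides at z = 263 mm, each running between the inner faces of the legs it joins and aligned with the legs' outer faces on the other axis.

Four stools sit around the table at the −y, +y, −x, +x sides.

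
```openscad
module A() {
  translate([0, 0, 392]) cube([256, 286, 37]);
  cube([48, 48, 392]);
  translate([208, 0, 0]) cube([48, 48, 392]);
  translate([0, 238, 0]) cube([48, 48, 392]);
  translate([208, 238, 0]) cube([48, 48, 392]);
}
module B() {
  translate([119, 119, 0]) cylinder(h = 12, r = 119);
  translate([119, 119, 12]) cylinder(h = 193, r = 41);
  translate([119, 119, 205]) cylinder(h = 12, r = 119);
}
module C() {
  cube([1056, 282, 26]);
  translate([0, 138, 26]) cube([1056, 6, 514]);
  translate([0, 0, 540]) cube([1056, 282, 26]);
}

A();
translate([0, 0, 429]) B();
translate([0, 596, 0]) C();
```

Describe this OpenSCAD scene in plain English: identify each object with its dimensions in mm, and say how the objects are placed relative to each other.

A is a simple wooden stool: a rectangular seat 256 mm (x) by 286 mm (y), 37 mm thick, top face at z = 429 mm, on four square legs, each 48×48 mm in cross-section. The legs rest on z = 0, each flush with a corner of the seat.

B is a spool: two coaxial disc flanges of radius 119 mm and thickness 12 mm, joined by a core cylinder of radius 41 mm and height 193 mm. The lower flange rests on z = 0 and the three cylinders share a vertical axis.

C is an I-beam lying along x, 1056 mm long. Overall section height 566 mm. Two flanges 282 mm wide (y) and 26 mm thick, one on the floor and one at the top; a web 6 mm thick runs between them, centred on the flange width.

The spool is on top of the stool. The I-beam is on the floor beside the stool on its +y side.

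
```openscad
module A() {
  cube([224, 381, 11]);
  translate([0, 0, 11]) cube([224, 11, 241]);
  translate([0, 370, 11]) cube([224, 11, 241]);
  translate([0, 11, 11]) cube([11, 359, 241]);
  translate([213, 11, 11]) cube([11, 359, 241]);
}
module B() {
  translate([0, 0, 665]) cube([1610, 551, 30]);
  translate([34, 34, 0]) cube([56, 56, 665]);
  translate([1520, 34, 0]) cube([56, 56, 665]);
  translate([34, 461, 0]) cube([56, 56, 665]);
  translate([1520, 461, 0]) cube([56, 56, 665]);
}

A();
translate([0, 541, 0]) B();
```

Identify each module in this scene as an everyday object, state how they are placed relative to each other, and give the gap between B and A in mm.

The table's nearest face is 160 mm from the open box's +y face.

A is an open box. B is a table. The table is on the floor beside the open box on its +y side. The gap between the table and the open box is 160 mm.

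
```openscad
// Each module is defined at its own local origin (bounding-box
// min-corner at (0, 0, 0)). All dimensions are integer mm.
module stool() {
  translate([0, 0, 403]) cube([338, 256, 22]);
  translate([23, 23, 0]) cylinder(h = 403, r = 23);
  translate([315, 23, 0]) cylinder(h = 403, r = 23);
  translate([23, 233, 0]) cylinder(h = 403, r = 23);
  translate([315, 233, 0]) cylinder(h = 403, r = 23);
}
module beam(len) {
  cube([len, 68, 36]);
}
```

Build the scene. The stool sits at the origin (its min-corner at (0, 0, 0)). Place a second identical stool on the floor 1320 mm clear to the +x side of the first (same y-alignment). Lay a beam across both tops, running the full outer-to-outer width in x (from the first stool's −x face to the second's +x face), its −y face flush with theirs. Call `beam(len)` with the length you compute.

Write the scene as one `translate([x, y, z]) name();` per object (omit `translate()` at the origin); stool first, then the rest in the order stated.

stool();
translate([1658, 0, 0]) stool();
translate([0, 0, 425]) beam(1996);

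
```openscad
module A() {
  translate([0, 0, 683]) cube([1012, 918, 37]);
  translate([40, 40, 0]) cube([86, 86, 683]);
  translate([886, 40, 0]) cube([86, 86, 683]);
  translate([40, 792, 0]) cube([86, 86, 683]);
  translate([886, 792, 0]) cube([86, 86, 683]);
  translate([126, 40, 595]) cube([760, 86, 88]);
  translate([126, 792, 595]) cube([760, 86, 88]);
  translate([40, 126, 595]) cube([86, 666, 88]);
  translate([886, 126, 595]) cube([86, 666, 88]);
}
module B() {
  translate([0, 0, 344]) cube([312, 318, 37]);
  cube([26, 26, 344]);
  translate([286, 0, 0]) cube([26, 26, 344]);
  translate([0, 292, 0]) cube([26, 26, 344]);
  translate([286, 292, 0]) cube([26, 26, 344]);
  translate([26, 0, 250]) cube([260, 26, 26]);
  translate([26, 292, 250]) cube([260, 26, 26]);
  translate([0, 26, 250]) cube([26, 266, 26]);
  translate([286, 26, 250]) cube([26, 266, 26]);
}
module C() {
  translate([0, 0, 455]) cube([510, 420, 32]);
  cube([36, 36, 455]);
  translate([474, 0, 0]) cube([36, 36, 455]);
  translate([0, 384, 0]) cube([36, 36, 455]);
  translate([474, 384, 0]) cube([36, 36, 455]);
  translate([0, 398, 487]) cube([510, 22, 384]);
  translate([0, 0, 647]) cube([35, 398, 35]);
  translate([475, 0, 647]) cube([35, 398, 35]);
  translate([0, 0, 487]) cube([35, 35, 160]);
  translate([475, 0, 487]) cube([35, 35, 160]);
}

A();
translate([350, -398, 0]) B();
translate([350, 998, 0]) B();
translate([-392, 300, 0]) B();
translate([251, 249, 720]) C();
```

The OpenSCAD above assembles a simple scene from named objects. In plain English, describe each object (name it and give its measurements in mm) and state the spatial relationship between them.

A is a table with a 1012×918 mm rectangular top, 37 mm thick, top surface at z = 720 mm, supported by four 86×86 mm square legs, each inset 40 mm from the nearest pair of top edges, running from the floor. Four apron rails, 86 mm thick and 88 mm tall, run between adjacent legs with their top edges flush with the underside of the top and their outer faces flush with the legs' outer faces.

B is a four-legged stool. The seat is 312×318 mm, 37 mm thick, top at z = 381 mm. It stands on four square legs, each 26×26 mm in cross-section, from z = 0 to the seat underside, each flush with a corner of the seat. Four stretchers, 26 mm wide and 26 mm tall, connect adjacent legs with their undersides at z = 250 mm, each running between the inner faces of the legs it joins and aligned with the legs' outer faces on the other axis.

C is a chair. The seat is a 510×420×32 mm slab with its top at z = 487 mm, on four 36×36 mm corner legs (flush with the seat edges, standing on z = 0). A flat backrest 22 mm thick, 384 mm tall, spans the full seat width and rises from the seat top along its +y edge, rear face flush with the rear of the seat. Two armrests of 35×35 mm section run along each side from the seat's front edge to the front of the backrest, top faces 195 mm above the seat top and outer faces flush with the seat's x-edges; a 35×35 mm post under the front of each armrest stands on the seat at the front corner.

Three stools sit around the table at the −y, +y, −x sides. The chair is on top of the table, centred.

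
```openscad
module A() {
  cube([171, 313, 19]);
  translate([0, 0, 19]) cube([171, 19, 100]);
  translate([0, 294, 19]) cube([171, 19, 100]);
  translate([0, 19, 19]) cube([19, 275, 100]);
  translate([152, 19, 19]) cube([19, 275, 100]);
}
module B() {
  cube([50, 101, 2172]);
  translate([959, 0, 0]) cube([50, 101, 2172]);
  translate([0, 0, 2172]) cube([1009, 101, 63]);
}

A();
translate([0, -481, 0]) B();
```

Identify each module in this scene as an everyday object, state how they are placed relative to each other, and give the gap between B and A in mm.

The door frame's nearest face is 380 mm from the open box's −y face.

A is an open box. B is a door frame. The door frame is on the floor beside the open box on its −y side. The gap between the door frame and the open box is 380 mm.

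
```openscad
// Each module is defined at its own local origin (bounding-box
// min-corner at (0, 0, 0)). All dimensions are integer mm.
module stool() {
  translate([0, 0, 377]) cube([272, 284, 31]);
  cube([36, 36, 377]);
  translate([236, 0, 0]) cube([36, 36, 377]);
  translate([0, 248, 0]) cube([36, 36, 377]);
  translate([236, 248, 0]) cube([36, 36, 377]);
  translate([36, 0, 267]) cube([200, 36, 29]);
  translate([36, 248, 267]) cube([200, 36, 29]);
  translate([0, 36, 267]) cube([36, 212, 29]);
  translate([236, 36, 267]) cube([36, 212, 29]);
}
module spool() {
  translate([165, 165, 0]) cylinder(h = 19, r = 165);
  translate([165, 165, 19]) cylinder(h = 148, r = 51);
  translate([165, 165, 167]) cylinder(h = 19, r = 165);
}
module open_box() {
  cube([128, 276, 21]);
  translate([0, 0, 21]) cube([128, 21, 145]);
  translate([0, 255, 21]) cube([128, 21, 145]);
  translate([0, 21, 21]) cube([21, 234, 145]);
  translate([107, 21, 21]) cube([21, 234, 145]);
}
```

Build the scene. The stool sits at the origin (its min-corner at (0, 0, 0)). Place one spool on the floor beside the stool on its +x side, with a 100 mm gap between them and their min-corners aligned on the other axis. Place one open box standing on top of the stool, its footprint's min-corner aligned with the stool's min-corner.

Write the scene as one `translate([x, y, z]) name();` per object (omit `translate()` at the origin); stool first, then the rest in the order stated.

stool();
translate([372, 0, 0]) spool();
translate([0, 0, 408]) open_box();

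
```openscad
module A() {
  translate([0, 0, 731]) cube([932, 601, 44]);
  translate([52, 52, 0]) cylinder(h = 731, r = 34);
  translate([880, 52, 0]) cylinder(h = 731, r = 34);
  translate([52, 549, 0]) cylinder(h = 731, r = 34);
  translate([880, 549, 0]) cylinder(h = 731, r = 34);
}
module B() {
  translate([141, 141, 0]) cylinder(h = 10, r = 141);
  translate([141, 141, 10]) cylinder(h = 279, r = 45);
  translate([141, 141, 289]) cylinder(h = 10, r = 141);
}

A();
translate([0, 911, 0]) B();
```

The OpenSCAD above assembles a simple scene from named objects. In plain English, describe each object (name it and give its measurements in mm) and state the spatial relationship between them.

A is a table with a 932×601 mm rectangular top, 44 mm thick, top surface at z = 775 mm, supported by four round legs of 68 mm diameter, each leg's bounding box inset 18 mm from the nearest pair of top edges, running from the floor.

B is a spool: two coaxial disc flanges of radius 141 mm and thickness 10 mm, joined by a core cylinder of radius 45 mm and height 279 mm. The lower flange rests on z = 0 and the three cylinders share a vertical axis.

The spool is on the floor beside the table on its +y side.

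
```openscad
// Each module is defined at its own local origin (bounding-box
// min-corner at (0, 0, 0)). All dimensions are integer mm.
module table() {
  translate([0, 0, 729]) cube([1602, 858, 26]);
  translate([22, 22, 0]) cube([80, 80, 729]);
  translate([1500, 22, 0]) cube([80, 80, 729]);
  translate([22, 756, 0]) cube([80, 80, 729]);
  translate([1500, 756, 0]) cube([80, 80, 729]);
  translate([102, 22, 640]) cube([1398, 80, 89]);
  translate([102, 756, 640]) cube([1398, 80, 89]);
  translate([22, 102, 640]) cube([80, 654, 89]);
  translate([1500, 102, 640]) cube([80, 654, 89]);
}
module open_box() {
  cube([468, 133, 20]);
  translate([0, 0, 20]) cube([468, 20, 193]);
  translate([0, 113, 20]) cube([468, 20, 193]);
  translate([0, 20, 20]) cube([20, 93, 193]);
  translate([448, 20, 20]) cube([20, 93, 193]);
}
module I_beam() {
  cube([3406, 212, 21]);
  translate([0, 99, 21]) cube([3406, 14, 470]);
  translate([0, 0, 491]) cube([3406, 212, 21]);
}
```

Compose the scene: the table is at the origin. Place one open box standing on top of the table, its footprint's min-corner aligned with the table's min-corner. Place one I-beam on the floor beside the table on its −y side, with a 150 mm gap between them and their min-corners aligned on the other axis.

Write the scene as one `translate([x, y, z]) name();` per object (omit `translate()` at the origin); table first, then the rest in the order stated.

table();
translate([0, 0, 755]) open_box();
translate([0, -362, 0]) I_beam();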